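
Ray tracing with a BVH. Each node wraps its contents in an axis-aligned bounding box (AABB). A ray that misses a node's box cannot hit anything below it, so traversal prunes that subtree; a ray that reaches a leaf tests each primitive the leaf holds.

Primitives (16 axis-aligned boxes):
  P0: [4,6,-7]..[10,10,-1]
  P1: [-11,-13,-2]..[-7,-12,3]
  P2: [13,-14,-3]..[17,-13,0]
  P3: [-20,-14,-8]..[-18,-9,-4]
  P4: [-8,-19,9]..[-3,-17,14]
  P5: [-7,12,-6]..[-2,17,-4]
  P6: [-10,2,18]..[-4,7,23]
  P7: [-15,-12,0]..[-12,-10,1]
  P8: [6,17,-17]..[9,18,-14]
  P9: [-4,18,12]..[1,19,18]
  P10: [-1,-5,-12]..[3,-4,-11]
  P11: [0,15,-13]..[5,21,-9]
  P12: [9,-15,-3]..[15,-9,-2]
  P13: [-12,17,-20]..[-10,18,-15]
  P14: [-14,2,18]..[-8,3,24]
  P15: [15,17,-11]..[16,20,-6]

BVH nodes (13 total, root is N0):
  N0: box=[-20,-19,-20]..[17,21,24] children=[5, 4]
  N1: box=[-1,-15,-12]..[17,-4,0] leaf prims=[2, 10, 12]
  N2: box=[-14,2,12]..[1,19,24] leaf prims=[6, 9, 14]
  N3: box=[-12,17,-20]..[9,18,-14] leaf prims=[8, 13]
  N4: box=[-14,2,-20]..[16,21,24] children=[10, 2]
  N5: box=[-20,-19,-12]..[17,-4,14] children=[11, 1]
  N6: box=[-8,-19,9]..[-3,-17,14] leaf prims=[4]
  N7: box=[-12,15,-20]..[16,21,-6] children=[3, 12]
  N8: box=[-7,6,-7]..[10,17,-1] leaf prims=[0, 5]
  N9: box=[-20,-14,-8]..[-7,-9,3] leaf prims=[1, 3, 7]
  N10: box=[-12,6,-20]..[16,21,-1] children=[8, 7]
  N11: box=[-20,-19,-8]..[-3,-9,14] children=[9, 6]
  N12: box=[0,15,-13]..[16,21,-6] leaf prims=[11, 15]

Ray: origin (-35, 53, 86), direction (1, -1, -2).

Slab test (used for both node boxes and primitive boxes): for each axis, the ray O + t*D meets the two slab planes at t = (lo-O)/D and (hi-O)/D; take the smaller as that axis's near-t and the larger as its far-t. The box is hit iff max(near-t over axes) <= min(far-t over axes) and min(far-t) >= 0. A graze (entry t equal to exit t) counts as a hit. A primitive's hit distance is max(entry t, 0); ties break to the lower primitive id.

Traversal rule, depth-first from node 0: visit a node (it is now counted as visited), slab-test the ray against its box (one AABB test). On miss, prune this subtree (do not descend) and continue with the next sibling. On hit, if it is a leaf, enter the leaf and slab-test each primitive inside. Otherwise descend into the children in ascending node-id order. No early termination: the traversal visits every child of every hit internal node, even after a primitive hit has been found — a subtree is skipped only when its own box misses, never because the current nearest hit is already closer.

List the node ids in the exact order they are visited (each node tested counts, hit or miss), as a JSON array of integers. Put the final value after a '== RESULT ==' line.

Trace the traversal:
N0 x:[15,52] y:[32,72] z:[31,53] -> hit [32,52], descend [4, 5]
  N4 x:[21,51] y:[32,51] z:[31,53] -> hit [32,51], descend [2, 10]
    N2 x:[21,36] y:[34,51] z:[31,37] -> hit [34,36] leaf, test {P6(miss), P9@t=34, P14(miss)}
    N10 x:[23,51] y:[32,47] z:[87/2,53] -> hit [87/2,47], descend [7, 8]
      N7 x:[23,51] y:[32,38] z:[46,53] -> miss, prune
      N8 x:[28,45] y:[36,47] z:[87/2,93/2] -> hit [87/2,45] leaf, test {P0@t=87/2, P5(miss)}
  N5 x:[15,52] y:[57,72] z:[36,49] -> miss, prune

order=[0, 4, 2, 10, 7, 8, 5]  |boxes|=7  |leaves|=2  hit=P9

== RESULT ==
[0, 4, 2, 10, 7, 8, 5]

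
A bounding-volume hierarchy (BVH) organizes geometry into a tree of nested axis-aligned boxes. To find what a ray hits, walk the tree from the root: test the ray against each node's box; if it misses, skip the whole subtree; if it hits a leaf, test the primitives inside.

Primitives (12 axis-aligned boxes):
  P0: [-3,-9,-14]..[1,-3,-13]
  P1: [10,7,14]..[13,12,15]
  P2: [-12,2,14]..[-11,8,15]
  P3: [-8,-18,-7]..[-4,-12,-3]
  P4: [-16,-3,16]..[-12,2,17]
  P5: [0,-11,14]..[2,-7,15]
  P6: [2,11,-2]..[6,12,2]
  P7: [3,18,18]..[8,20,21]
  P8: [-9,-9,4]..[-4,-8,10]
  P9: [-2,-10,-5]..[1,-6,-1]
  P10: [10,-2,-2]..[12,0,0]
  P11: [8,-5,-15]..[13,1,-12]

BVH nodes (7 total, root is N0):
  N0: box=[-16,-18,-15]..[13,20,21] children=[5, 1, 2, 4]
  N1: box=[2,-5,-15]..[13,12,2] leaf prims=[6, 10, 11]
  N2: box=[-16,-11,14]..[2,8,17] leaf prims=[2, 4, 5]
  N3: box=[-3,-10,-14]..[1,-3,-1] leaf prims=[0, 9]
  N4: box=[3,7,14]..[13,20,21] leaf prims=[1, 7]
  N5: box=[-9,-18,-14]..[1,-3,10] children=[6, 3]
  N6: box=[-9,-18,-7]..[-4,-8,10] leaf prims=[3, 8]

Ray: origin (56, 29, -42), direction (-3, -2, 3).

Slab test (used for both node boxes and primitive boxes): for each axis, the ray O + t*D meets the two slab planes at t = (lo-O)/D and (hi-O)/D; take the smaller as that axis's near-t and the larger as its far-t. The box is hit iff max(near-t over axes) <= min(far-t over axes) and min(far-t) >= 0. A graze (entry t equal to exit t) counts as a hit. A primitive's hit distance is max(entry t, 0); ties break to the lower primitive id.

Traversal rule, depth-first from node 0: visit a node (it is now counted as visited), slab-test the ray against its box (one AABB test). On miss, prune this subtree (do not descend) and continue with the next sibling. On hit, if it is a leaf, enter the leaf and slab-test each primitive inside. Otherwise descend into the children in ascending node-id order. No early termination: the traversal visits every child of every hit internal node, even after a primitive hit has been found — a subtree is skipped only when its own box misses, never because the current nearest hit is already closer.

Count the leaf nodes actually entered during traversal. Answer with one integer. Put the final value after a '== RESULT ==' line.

Walk:
N0 x:[43/3,24] y:[9/2,47/2] z:[9,21] -> hit [43/3,21], descend [1, 2, 4, 5]
  N1 x:[43/3,18] y:[17/2,17] z:[9,44/3] -> hit [43/3,44/3] leaf, test {P6(miss), P10(miss), P11(miss)}
  N2 x:[18,24] y:[21/2,20] z:[56/3,59/3] -> hit [56/3,59/3] leaf, test {P2(miss), P4(miss), P5@t=56/3}
  N4 x:[43/3,53/3] y:[9/2,11] z:[56/3,21] -> miss, prune
  N5 x:[55/3,65/3] y:[16,47/2] z:[28/3,52/3] -> miss, prune

Visited [0, 1, 2, 4, 5]. Tests: 5 box, 2 leaf. Nearest: P5.

== RESULT ==
2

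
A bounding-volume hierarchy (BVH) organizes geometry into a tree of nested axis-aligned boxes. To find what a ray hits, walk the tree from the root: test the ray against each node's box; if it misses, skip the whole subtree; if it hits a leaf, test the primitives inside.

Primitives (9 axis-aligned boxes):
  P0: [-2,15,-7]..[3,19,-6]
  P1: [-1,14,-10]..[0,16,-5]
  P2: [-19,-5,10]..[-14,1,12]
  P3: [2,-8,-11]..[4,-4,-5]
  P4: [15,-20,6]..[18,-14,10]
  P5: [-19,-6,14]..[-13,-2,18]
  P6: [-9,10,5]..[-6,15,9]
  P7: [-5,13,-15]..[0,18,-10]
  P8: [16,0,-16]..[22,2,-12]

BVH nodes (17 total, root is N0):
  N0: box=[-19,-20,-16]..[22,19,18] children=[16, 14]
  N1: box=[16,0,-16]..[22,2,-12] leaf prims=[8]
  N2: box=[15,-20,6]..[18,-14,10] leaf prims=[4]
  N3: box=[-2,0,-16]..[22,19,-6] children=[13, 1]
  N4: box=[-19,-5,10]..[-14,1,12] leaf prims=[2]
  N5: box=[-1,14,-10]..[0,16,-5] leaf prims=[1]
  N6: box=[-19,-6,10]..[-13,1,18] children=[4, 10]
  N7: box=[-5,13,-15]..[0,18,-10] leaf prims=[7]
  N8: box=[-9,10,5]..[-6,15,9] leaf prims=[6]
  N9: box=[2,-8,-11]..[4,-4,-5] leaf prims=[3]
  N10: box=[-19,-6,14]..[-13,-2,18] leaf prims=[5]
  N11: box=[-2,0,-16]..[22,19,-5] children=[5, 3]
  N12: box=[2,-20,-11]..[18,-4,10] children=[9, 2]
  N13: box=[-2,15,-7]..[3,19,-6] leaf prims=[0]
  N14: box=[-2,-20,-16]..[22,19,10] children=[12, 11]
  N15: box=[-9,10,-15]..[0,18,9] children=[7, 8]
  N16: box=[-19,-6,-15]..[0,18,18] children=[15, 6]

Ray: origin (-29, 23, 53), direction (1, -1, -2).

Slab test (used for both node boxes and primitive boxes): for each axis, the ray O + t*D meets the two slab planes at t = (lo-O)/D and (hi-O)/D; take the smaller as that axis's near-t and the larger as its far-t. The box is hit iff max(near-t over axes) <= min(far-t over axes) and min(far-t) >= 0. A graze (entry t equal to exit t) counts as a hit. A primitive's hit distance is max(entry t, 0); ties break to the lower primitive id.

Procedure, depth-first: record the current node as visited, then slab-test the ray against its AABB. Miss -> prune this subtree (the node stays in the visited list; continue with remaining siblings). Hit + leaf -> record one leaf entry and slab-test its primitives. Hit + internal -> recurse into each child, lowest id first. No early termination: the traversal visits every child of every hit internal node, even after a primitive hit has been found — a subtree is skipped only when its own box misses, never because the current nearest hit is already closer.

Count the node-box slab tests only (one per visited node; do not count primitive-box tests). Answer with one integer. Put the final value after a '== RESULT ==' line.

Trace the traversal:
N0 x:[10,51] y:[4,43] z:[35/2,69/2] -> hit [35/2,69/2], descend [14, 16]
  N14 x:[27,51] y:[4,43] z:[43/2,69/2] -> hit [27,69/2], descend [11, 12]
    N11 x:[27,51] y:[4,23] z:[29,69/2] -> miss, prune
    N12 x:[31,47] y:[27,43] z:[43/2,32] -> hit [31,32], descend [2, 9]
      N2 x:[44,47] y:[37,43] z:[43/2,47/2] -> miss, prune
      N9 x:[31,33] y:[27,31] z:[29,32] -> hit [31,31] leaf, test {P3@t=31}
  N16 x:[10,29] y:[5,29] z:[35/2,34] -> hit [35/2,29], descend [6, 15]
    N6 x:[10,16] y:[22,29] z:[35/2,43/2] -> miss, prune
    N15 x:[20,29] y:[5,13] z:[22,34] -> miss, prune

order=[0, 14, 11, 12, 2, 9, 16, 6, 15]  |boxes|=9  |leaves|=1  hit=P3

== RESULT ==
9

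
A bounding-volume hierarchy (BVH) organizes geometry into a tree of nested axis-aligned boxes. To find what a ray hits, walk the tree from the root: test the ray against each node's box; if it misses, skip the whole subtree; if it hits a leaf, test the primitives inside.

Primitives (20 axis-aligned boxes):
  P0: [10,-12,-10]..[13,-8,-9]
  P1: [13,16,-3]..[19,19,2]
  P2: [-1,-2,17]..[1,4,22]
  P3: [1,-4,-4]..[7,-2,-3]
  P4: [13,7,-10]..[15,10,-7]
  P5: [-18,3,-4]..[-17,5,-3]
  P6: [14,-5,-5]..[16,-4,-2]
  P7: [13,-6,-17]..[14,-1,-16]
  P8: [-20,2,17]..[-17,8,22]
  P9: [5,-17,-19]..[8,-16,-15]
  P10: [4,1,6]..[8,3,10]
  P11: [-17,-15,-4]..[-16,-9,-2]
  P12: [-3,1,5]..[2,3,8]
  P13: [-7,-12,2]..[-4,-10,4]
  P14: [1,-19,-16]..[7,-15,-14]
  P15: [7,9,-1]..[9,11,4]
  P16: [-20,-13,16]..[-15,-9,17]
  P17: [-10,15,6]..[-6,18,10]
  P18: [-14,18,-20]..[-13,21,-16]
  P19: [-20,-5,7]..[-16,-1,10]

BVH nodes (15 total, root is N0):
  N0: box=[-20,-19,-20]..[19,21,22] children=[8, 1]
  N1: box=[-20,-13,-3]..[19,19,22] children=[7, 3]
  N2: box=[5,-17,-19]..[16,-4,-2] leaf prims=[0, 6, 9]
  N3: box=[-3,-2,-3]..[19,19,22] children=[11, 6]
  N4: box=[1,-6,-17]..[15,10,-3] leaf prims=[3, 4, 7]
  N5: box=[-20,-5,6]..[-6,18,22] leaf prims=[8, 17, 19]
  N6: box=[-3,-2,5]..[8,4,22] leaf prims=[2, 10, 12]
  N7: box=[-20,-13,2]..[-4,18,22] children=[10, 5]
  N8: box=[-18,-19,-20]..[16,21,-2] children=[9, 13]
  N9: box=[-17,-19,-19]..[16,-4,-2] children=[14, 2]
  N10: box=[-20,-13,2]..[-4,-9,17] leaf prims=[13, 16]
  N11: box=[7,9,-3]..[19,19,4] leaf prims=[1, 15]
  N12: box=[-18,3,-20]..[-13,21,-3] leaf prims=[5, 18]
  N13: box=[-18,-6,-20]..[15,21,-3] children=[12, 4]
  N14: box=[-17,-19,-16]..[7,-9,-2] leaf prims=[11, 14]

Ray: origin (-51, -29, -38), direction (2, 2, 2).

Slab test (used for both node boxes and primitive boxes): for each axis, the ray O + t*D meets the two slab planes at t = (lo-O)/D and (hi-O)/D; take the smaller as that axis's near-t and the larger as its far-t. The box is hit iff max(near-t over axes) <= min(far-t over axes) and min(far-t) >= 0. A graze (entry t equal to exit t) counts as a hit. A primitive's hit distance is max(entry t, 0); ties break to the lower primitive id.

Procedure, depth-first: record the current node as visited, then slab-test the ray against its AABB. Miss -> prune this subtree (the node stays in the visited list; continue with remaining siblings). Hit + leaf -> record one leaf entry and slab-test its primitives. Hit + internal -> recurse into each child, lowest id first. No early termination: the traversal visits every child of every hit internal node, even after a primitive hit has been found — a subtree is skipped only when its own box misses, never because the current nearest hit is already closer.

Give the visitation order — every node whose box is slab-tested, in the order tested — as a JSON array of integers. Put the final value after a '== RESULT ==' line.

Walk:
N0 x:[31/2,35] y:[5,25] z:[9,30] -> hit [31/2,25], descend [1, 8]
  N1 x:[31/2,35] y:[8,24] z:[35/2,30] -> hit [35/2,24], descend [3, 7]
    N3 x:[24,35] y:[27/2,24] z:[35/2,30] -> hit [24,24], descend [6, 11]
      N6 x:[24,59/2] y:[27/2,33/2] z:[43/2,30] -> miss, prune
      N11 x:[29,35] y:[19,24] z:[35/2,21] -> miss, prune
    N7 x:[31/2,47/2] y:[8,47/2] z:[20,30] -> hit [20,47/2], descend [5, 10]
      N5 x:[31/2,45/2] y:[12,47/2] z:[22,30] -> hit [22,45/2] leaf, test {P8(miss), P17@t=22, P19(miss)}
      N10 x:[31/2,47/2] y:[8,10] z:[20,55/2] -> miss, prune
  N8 x:[33/2,67/2] y:[5,25] z:[9,18] -> hit [33/2,18], descend [9, 13]
    N9 x:[17,67/2] y:[5,25/2] z:[19/2,18] -> miss, prune
    N13 x:[33/2,33] y:[23/2,25] z:[9,35/2] -> hit [33/2,35/2], descend [4, 12]
      N4 x:[26,33] y:[23/2,39/2] z:[21/2,35/2] -> miss, prune
      N12 x:[33/2,19] y:[16,25] z:[9,35/2] -> hit [33/2,35/2] leaf, test {P5@t=17, P18(miss)}

13 AABB tests over nodes [0, 1, 3, 6, 11, 7, 5, 10, 8, 9, 13, 4, 12]; 2 leaves entered; closest P5.

== RESULT ==
[0, 1, 3, 6, 11, 7, 5, 10, 8, 9, 13, 4, 12]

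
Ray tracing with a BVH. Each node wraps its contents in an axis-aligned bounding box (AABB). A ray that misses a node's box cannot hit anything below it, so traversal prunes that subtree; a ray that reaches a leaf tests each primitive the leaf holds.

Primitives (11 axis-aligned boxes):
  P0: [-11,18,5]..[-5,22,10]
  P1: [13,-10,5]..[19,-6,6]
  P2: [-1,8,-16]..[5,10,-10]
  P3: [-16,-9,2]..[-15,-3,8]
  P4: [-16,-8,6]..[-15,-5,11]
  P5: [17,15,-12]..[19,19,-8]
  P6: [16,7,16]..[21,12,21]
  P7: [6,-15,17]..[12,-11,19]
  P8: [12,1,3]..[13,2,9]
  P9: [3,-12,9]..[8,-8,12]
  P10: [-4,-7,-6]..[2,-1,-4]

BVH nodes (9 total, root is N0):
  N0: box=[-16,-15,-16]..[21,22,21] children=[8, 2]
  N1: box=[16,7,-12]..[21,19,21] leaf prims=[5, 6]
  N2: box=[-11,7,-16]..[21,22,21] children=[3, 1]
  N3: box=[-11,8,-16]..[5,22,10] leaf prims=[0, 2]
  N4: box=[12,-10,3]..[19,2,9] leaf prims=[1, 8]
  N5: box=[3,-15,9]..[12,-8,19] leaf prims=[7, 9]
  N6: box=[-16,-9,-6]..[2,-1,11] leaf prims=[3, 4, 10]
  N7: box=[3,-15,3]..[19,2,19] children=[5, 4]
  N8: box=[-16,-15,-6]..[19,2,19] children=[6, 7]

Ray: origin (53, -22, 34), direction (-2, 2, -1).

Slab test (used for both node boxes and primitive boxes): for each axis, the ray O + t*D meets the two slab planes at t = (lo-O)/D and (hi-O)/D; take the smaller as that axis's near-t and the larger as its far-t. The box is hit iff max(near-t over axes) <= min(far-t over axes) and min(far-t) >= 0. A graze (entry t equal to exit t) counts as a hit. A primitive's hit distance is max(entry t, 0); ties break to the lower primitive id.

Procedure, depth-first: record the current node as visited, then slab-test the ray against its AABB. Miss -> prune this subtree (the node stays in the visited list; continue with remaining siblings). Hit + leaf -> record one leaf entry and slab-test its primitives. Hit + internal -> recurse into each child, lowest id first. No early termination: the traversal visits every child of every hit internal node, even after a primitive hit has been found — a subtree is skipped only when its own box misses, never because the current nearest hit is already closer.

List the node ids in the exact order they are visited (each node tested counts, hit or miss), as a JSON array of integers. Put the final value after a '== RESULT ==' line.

Trace the traversal:
N0 x:[16,69/2] y:[7/2,22] z:[13,50] -> hit [16,22], descend [2, 8]
  N2 x:[16,32] y:[29/2,22] z:[13,50] -> hit [16,22], descend [1, 3]
    N1 x:[16,37/2] y:[29/2,41/2] z:[13,46] -> hit [16,37/2] leaf, test {P5(miss), P6@t=16}
    N3 x:[24,32] y:[15,22] z:[24,50] -> miss, prune
  N8 x:[17,69/2] y:[7/2,12] z:[15,40] -> miss, prune

Summary -> nodes [0, 2, 1, 3, 8]; box-tests=5; leaf-entries=1; first=P6

== RESULT ==
[0, 2, 1, 3, 8]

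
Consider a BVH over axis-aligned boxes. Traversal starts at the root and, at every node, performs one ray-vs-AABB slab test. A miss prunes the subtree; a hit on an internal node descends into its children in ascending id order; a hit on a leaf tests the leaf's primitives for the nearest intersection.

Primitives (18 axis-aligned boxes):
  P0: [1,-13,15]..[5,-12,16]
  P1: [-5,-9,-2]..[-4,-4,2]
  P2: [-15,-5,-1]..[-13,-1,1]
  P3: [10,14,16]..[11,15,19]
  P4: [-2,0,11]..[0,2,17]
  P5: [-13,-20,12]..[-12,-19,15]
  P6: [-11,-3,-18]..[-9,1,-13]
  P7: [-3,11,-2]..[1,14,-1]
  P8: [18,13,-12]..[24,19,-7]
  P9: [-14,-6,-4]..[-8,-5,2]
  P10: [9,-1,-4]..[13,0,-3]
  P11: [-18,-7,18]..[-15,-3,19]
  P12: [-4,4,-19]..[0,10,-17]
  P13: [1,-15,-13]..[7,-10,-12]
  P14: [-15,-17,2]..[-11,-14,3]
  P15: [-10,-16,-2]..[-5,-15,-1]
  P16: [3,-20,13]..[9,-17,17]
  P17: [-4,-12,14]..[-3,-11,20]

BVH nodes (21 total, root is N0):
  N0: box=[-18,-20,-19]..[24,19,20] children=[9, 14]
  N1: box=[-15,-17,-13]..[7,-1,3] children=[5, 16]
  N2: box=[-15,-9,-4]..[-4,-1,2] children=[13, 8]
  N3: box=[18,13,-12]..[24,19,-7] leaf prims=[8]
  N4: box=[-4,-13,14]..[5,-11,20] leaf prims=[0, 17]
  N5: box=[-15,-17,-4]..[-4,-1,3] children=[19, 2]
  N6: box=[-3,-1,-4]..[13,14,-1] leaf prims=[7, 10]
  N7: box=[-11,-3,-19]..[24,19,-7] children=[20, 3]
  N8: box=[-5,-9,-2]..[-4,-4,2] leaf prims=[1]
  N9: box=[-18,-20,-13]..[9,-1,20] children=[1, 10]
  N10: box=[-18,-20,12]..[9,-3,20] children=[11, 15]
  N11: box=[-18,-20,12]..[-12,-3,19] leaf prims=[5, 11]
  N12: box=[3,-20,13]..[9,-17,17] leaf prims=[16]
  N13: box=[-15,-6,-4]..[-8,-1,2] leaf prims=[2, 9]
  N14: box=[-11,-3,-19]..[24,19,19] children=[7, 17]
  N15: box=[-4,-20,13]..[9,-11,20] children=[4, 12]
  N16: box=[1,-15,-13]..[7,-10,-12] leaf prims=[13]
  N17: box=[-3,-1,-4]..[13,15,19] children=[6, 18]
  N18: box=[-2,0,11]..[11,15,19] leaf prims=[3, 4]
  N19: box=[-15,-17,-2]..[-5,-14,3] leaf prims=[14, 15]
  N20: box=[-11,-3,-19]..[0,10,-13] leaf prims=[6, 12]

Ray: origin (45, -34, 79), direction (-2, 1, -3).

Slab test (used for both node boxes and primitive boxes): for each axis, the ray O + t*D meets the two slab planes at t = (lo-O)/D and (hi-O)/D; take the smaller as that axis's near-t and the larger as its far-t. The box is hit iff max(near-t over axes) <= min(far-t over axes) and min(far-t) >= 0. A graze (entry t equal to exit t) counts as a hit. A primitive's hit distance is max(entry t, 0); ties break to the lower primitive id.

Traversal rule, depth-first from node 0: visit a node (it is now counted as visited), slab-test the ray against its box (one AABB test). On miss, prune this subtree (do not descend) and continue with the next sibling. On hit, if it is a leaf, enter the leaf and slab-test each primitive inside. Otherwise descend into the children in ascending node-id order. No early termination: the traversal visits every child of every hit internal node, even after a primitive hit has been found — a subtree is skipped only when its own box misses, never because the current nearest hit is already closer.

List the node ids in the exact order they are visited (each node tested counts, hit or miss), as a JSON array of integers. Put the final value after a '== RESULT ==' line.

Walk:
N0 x:[21/2,63/2] y:[14,53] z:[59/3,98/3] -> hit [59/3,63/2], descend [9, 14]
  N9 x:[18,63/2] y:[14,33] z:[59/3,92/3] -> hit [59/3,92/3], descend [1, 10]
    N1 x:[19,30] y:[17,33] z:[76/3,92/3] -> hit [76/3,30], descend [5, 16]
      N5 x:[49/2,30] y:[17,33] z:[76/3,83/3] -> hit [76/3,83/3], descend [2, 19]
        N2 x:[49/2,30] y:[25,33] z:[77/3,83/3] -> hit [77/3,83/3], descend [8, 13]
          N8 x:[49/2,25] y:[25,30] z:[77/3,27] -> miss, prune
          N13 x:[53/2,30] y:[28,33] z:[77/3,83/3] -> miss, prune
        N19 x:[25,30] y:[17,20] z:[76/3,27] -> miss, prune
      N16 x:[19,22] y:[19,24] z:[91/3,92/3] -> miss, prune
    N10 x:[18,63/2] y:[14,31] z:[59/3,67/3] -> hit [59/3,67/3], descend [11, 15]
      N11 x:[57/2,63/2] y:[14,31] z:[20,67/3] -> miss, prune
      N15 x:[18,49/2] y:[14,23] z:[59/3,22] -> hit [59/3,22], descend [4, 12]
        N4 x:[20,49/2] y:[21,23] z:[59/3,65/3] -> hit [21,65/3] leaf, test {P0@t=21, P17(miss)}
        N12 x:[18,21] y:[14,17] z:[62/3,22] -> miss, prune
  N14 x:[21/2,28] y:[31,53] z:[20,98/3] -> miss, prune

Visited [0, 9, 1, 5, 2, 8, 13, 19, 16, 10, 11, 15, 4, 12, 14]. Tests: 15 box, 1 leaf. Nearest: P0.

== RESULT ==
[0, 9, 1, 5, 2, 8, 13, 19, 16, 10, 11, 15, 4, 12, 14]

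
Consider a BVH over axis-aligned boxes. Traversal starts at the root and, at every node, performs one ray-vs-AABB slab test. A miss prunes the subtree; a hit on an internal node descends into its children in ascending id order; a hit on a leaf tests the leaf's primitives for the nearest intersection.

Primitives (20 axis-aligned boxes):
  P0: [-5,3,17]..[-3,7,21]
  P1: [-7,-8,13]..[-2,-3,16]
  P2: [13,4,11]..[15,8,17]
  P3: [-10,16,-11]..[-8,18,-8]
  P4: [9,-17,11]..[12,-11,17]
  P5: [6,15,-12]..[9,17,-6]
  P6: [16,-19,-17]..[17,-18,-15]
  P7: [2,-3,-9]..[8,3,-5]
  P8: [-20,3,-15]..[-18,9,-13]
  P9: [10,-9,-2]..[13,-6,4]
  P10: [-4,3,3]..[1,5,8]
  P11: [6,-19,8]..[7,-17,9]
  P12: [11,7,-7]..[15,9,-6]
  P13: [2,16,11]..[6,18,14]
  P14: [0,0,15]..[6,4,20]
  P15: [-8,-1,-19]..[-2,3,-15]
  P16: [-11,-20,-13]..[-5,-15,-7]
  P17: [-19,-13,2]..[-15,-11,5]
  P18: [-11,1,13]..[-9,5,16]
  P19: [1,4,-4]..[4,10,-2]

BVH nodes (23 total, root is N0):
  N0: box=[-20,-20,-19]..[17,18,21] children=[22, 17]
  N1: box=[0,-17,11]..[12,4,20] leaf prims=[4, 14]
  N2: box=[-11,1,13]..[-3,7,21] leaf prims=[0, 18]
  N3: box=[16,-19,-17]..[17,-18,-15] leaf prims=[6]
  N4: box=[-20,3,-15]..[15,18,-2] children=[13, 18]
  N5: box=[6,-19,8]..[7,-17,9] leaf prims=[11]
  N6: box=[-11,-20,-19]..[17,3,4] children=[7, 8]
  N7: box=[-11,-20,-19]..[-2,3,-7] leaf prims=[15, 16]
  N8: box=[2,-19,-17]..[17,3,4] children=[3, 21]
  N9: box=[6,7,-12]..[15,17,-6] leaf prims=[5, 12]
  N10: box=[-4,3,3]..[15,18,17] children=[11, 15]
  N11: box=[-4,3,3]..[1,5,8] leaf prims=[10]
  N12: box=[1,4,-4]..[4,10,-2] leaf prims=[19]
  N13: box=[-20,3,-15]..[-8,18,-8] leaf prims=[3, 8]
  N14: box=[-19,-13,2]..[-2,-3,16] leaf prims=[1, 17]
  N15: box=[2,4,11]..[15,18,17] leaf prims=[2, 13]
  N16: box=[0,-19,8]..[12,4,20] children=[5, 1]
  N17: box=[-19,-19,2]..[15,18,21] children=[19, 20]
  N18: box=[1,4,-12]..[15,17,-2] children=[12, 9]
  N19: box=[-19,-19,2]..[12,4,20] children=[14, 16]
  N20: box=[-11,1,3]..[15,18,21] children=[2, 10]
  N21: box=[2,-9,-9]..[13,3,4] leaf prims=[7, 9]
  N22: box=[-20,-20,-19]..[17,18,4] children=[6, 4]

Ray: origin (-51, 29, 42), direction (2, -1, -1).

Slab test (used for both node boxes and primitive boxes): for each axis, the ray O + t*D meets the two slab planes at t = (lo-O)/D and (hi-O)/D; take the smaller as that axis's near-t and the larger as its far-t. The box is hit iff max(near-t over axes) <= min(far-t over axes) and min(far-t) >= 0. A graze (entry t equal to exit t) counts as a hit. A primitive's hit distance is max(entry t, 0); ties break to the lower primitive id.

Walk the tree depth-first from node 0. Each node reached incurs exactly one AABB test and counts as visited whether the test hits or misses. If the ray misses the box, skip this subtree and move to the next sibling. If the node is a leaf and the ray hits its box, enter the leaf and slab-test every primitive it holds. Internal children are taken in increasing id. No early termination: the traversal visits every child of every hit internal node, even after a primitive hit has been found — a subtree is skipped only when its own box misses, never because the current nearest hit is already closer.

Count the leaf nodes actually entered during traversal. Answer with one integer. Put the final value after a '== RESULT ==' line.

Walk:
N0 x:[31/2,34] y:[11,49] z:[21,61] -> hit [21,34], descend [17, 22]
  N17 x:[16,33] y:[11,48] z:[21,40] -> hit [21,33], descend [19, 20]
    N19 x:[16,63/2] y:[25,48] z:[22,40] -> hit [25,63/2], descend [14, 16]
      N14 x:[16,49/2] y:[32,42] z:[26,40] -> miss, prune
      N16 x:[51/2,63/2] y:[25,48] z:[22,34] -> hit [51/2,63/2], descend [1, 5]
        N1 x:[51/2,63/2] y:[25,46] z:[22,31] -> hit [51/2,31] leaf, test {P4(miss), P14@t=51/2}
        N5 x:[57/2,29] y:[46,48] z:[33,34] -> miss, prune
    N20 x:[20,33] y:[11,28] z:[21,39] -> hit [21,28], descend [2, 10]
      N2 x:[20,24] y:[22,28] z:[21,29] -> hit [22,24] leaf, test {P0@t=23, P18(miss)}
      N10 x:[47/2,33] y:[11,26] z:[25,39] -> hit [25,26], descend [11, 15]
        N11 x:[47/2,26] y:[24,26] z:[34,39] -> miss, prune
        N15 x:[53/2,33] y:[11,25] z:[25,31] -> miss, prune
  N22 x:[31/2,34] y:[11,49] z:[38,61] -> miss, prune

Summary -> nodes [0, 17, 19, 14, 16, 1, 5, 20, 2, 10, 11, 15, 22]; box-tests=13; leaf-entries=2; first=P0

== RESULT ==
2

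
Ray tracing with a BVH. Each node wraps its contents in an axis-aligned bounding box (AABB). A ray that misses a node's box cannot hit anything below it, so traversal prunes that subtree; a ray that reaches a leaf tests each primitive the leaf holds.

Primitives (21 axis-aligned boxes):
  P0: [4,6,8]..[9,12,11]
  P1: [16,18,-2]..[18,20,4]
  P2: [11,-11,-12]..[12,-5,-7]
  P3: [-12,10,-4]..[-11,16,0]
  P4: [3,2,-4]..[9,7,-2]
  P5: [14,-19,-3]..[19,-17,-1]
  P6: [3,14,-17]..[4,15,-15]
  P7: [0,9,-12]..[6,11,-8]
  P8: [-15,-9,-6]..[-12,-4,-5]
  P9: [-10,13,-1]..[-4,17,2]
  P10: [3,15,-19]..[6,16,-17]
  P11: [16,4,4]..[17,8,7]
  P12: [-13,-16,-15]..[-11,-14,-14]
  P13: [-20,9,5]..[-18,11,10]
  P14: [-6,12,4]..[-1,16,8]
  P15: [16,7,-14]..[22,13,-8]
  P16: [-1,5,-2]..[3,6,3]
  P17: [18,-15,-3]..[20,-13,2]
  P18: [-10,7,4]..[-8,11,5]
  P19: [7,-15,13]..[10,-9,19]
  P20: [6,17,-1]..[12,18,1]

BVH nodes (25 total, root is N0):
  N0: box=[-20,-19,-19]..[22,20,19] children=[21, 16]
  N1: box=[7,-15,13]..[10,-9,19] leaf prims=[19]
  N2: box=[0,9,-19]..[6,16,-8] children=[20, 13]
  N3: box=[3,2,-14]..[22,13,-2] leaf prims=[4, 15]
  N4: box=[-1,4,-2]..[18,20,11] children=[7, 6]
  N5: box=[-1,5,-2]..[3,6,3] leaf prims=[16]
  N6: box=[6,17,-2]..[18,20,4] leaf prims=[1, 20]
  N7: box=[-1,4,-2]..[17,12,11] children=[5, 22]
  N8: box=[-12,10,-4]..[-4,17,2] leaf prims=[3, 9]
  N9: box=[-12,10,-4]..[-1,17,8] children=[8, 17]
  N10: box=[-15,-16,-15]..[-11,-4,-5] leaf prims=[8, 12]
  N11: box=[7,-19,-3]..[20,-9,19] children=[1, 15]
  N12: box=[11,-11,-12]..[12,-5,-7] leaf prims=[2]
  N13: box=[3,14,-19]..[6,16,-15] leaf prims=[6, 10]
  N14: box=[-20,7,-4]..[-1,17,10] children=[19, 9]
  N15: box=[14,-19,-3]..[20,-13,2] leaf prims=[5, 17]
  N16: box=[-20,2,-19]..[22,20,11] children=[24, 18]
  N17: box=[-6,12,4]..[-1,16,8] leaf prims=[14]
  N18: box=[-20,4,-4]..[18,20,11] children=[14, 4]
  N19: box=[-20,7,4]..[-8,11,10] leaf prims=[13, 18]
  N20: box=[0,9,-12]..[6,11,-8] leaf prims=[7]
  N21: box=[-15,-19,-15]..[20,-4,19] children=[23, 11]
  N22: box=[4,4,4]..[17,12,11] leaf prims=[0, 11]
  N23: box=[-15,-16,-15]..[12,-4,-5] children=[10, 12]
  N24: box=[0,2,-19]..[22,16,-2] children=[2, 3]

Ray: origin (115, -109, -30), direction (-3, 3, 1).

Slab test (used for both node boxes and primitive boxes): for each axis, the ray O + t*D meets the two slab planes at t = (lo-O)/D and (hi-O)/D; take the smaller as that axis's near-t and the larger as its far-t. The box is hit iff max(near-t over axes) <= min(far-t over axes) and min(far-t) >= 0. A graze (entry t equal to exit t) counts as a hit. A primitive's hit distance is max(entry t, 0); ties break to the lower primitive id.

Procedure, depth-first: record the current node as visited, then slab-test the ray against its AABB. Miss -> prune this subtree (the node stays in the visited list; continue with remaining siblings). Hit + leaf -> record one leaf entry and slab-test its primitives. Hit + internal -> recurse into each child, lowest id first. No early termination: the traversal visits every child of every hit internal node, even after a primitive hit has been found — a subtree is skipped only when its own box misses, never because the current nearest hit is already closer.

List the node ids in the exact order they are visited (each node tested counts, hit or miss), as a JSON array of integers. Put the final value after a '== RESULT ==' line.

Trace the traversal:
N0 x:[31,45] y:[30,43] z:[11,49] -> hit [31,43], descend [16, 21]
  N16 x:[31,45] y:[37,43] z:[11,41] -> hit [37,41], descend [18, 24]
    N18 x:[97/3,45] y:[113/3,43] z:[26,41] -> hit [113/3,41], descend [4, 14]
      N4 x:[97/3,116/3] y:[113/3,43] z:[28,41] -> hit [113/3,116/3], descend [6, 7]
        N6 x:[97/3,109/3] y:[42,43] z:[28,34] -> miss, prune
        N7 x:[98/3,116/3] y:[113/3,121/3] z:[28,41] -> hit [113/3,116/3], descend [5, 22]
          N5 x:[112/3,116/3] y:[38,115/3] z:[28,33] -> miss, prune
          N22 x:[98/3,37] y:[113/3,121/3] z:[34,41] -> miss, prune
      N14 x:[116/3,45] y:[116/3,42] z:[26,40] -> hit [116/3,40], descend [9, 19]
        N9 x:[116/3,127/3] y:[119/3,42] z:[26,38] -> miss, prune
        N19 x:[41,45] y:[116/3,40] z:[34,40] -> miss, prune
    N24 x:[31,115/3] y:[37,125/3] z:[11,28] -> miss, prune
  N21 x:[95/3,130/3] y:[30,35] z:[15,49] -> hit [95/3,35], descend [11, 23]
    N11 x:[95/3,36] y:[30,100/3] z:[27,49] -> hit [95/3,100/3], descend [1, 15]
      N1 x:[35,36] y:[94/3,100/3] z:[43,49] -> miss, prune
      N15 x:[95/3,101/3] y:[30,32] z:[27,32] -> hit [95/3,32] leaf, test {P5(miss), P17@t=95/3}
    N23 x:[103/3,130/3] y:[31,35] z:[15,25] -> miss, prune

order=[0, 16, 18, 4, 6, 7, 5, 22, 14, 9, 19, 24, 21, 11, 1, 15, 23]  |boxes|=17  |leaves|=1  hit=P17

== RESULT ==
[0, 16, 18, 4, 6, 7, 5, 22, 14, 9, 19, 24, 21, 11, 1, 15, 23]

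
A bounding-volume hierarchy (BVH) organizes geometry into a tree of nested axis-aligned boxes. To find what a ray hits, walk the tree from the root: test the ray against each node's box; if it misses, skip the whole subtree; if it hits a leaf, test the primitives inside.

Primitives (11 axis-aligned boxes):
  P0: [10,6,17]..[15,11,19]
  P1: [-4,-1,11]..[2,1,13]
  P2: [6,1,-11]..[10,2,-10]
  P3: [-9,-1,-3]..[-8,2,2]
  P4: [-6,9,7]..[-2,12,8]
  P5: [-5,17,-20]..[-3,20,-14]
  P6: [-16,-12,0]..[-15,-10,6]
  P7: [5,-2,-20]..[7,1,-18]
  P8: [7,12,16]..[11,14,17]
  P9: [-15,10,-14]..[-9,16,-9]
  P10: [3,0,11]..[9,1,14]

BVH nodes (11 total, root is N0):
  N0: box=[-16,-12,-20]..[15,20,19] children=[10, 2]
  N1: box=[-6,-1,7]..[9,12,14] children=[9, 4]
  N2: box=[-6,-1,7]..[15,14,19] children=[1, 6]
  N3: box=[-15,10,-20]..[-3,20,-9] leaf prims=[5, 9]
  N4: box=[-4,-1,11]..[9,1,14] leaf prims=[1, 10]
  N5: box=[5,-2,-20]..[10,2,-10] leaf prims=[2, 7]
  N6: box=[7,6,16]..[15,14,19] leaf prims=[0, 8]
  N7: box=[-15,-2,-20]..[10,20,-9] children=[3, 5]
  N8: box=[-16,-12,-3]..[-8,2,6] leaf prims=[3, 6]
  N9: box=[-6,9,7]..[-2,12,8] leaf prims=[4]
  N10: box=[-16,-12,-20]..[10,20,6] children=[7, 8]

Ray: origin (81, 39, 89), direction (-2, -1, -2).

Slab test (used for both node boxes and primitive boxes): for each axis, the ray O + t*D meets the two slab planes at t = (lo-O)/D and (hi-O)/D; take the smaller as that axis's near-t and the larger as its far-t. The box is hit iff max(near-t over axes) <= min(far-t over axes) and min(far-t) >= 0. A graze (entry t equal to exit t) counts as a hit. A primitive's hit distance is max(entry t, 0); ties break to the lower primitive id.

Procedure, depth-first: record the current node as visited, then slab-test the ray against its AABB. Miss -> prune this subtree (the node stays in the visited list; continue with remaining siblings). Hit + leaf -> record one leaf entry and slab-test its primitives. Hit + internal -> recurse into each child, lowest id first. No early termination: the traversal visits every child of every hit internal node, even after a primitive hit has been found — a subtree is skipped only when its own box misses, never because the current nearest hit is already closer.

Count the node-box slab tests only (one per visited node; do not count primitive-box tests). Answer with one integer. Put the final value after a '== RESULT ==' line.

Traverse from the root:
N0 x:[33,97/2] y:[19,51] z:[35,109/2] -> hit [35,97/2], descend [2, 10]
  N2 x:[33,87/2] y:[25,40] z:[35,41] -> hit [35,40], descend [1, 6]
    N1 x:[36,87/2] y:[27,40] z:[75/2,41] -> hit [75/2,40], descend [4, 9]
      N4 x:[36,85/2] y:[38,40] z:[75/2,39] -> hit [38,39] leaf, test {P1(miss), P10@t=38}
      N9 x:[83/2,87/2] y:[27,30] z:[81/2,41] -> miss, prune
    N6 x:[33,37] y:[25,33] z:[35,73/2] -> miss, prune
  N10 x:[71/2,97/2] y:[19,51] z:[83/2,109/2] -> hit [83/2,97/2], descend [7, 8]
    N7 x:[71/2,48] y:[19,41] z:[49,109/2] -> miss, prune
    N8 x:[89/2,97/2] y:[37,51] z:[83/2,46] -> hit [89/2,46] leaf, test {P3(miss), P6(miss)}

order=[0, 2, 1, 4, 9, 6, 10, 7, 8]  |boxes|=9  |leaves|=2  hit=P10

== RESULT ==
9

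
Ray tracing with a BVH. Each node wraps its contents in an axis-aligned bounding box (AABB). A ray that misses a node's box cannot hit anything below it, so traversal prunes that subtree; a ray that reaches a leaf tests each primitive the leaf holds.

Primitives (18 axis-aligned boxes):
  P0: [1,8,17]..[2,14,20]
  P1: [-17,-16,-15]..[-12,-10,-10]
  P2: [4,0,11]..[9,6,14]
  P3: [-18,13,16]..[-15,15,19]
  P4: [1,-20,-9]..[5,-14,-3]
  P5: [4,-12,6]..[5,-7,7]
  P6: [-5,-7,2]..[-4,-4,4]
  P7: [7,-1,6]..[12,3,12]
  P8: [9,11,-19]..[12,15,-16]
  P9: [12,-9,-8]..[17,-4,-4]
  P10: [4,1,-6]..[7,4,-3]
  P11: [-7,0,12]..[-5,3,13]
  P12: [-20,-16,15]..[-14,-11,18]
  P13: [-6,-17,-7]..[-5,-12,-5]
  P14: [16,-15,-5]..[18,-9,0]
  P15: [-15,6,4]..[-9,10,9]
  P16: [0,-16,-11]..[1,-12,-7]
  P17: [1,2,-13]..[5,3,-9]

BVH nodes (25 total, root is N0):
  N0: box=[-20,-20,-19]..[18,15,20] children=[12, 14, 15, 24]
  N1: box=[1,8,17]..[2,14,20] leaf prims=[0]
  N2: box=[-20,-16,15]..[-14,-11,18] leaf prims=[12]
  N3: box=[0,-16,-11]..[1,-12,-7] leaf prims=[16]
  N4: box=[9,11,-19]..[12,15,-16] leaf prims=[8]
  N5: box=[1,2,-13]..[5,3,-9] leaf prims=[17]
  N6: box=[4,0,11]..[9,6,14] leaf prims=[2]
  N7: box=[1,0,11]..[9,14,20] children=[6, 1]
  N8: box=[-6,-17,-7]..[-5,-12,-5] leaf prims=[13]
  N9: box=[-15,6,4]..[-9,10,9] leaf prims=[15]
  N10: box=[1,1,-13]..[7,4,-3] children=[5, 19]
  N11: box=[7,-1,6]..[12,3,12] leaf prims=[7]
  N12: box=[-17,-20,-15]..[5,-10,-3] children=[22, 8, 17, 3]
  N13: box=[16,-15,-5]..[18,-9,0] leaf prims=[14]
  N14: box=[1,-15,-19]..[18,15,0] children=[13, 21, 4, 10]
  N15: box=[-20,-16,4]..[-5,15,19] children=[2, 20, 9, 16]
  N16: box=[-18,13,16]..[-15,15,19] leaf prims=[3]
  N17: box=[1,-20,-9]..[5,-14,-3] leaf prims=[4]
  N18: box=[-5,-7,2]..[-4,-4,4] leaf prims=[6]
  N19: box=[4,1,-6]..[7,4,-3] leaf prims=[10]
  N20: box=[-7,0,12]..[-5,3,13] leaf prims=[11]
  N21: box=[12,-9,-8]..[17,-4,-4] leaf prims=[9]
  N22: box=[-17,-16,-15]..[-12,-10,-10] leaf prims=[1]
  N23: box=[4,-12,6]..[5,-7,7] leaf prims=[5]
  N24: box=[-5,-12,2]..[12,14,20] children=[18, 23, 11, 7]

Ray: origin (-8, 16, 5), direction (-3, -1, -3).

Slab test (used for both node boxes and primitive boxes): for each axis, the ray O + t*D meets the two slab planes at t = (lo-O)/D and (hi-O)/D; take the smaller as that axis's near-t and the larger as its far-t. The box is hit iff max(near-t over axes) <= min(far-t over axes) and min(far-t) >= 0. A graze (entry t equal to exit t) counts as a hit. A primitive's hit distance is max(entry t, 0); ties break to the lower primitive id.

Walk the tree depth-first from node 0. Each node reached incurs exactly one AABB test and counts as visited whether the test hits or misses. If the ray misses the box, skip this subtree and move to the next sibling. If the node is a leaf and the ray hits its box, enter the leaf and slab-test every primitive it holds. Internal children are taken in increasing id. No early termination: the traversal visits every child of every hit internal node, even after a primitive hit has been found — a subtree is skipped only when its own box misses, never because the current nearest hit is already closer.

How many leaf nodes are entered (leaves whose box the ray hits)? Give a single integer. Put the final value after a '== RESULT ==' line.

Trace the traversal:
N0 x:[-26/3,4] y:[1,36] z:[-5,8] -> hit [1,4], descend [12, 14, 15, 24]
  N12 x:[-13/3,3] y:[26,36] z:[8/3,20/3] -> miss, prune
  N14 x:[-26/3,-3] y:[1,31] z:[5/3,8] -> miss, prune
  N15 x:[-1,4] y:[1,32] z:[-14/3,1/3] -> miss, prune
  N24 x:[-20/3,-1] y:[2,28] z:[-5,1] -> miss, prune

Visited [0, 12, 14, 15, 24]. Tests: 5 box, 0 leaf. Nearest: miss.

== RESULT ==
0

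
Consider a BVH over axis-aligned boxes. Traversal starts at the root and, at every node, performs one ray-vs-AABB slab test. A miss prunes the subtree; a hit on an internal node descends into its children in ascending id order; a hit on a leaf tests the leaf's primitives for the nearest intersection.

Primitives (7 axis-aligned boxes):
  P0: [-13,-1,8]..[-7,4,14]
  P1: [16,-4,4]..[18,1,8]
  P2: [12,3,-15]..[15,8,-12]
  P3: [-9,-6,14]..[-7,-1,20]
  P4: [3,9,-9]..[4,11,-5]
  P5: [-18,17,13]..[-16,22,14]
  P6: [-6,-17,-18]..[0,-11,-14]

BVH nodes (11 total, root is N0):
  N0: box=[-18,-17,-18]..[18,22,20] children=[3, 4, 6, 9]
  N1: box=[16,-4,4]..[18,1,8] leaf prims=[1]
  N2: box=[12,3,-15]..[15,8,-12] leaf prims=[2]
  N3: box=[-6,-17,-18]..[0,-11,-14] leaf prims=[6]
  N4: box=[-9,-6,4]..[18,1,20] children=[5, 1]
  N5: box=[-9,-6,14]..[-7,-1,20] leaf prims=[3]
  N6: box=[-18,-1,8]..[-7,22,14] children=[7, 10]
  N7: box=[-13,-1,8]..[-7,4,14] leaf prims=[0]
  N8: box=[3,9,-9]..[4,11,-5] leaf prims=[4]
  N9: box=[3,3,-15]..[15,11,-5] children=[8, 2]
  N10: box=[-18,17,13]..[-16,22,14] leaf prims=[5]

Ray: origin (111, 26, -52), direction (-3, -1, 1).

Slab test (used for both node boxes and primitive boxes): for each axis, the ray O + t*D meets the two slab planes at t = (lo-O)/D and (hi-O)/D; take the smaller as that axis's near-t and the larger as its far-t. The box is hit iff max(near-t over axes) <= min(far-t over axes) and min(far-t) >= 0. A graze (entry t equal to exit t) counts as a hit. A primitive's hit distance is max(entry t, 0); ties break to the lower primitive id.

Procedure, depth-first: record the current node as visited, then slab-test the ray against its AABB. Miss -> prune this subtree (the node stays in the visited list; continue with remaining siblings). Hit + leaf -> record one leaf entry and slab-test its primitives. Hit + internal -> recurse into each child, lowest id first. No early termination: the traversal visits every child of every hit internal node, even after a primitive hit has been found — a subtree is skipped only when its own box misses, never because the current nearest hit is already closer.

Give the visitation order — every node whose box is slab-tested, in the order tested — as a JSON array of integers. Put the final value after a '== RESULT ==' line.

Trace the traversal:
N0 x:[31,43] y:[4,43] z:[34,72] -> hit [34,43], descend [3, 4, 6, 9]
  N3 x:[37,39] y:[37,43] z:[34,38] -> hit [37,38] leaf, test {P6@t=37}
  N4 x:[31,40] y:[25,32] z:[56,72] -> miss, prune
  N6 x:[118/3,43] y:[4,27] z:[60,66] -> miss, prune
  N9 x:[32,36] y:[15,23] z:[37,47] -> miss, prune

Summary -> nodes [0, 3, 4, 6, 9]; box-tests=5; leaf-entries=1; first=P6

== RESULT ==
[0, 3, 4, 6, 9]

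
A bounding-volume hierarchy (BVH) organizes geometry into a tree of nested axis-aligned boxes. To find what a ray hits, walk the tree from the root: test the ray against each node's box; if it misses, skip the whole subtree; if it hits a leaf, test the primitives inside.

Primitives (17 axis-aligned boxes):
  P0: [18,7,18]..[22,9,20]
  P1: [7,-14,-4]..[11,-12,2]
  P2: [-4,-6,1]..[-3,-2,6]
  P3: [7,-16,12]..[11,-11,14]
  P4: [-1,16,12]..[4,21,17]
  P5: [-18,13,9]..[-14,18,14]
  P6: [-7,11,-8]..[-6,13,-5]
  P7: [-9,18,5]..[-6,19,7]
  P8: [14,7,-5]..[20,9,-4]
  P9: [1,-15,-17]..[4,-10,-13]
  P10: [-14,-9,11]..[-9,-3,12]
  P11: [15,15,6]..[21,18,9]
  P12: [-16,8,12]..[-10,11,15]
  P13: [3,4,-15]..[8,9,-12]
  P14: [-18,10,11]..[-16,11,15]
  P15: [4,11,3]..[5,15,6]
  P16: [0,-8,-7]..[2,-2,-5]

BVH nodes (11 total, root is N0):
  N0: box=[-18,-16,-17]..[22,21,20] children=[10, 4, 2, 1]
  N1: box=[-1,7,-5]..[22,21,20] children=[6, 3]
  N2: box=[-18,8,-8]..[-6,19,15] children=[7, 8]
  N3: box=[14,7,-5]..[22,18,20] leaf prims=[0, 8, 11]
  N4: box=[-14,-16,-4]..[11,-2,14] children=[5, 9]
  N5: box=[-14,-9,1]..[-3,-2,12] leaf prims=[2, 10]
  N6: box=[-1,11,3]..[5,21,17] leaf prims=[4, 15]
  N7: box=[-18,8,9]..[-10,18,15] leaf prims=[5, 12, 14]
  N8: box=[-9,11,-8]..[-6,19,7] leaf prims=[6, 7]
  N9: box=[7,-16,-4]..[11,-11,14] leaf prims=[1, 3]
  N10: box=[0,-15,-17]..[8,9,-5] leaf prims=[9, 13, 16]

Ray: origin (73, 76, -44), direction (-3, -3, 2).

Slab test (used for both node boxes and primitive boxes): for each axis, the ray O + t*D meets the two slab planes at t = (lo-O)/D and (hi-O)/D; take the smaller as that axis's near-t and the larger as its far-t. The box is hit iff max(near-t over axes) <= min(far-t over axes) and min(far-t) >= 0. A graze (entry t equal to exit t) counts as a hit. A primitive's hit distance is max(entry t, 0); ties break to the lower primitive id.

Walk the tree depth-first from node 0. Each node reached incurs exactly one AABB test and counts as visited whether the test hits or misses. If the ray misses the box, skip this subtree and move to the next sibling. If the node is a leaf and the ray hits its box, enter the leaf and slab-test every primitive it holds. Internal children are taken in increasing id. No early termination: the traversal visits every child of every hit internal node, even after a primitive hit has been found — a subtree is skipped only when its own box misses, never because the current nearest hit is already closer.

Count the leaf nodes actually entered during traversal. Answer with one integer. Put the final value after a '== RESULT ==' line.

Traverse from the root:
N0 x:[17,91/3] y:[55/3,92/3] z:[27/2,32] -> hit [55/3,91/3], descend [1, 2, 4, 10]
  N1 x:[17,74/3] y:[55/3,23] z:[39/2,32] -> hit [39/2,23], descend [3, 6]
    N3 x:[17,59/3] y:[58/3,23] z:[39/2,32] -> hit [39/2,59/3] leaf, test {P0(miss), P8(miss), P11(miss)}
    N6 x:[68/3,74/3] y:[55/3,65/3] z:[47/2,61/2] -> miss, prune
  N2 x:[79/3,91/3] y:[19,68/3] z:[18,59/2] -> miss, prune
  N4 x:[62/3,29] y:[26,92/3] z:[20,29] -> hit [26,29], descend [5, 9]
    N5 x:[76/3,29] y:[26,85/3] z:[45/2,28] -> hit [26,28] leaf, test {P2(miss), P10@t=55/2}
    N9 x:[62/3,22] y:[29,92/3] z:[20,29] -> miss, prune
  N10 x:[65/3,73/3] y:[67/3,91/3] z:[27/2,39/2] -> miss, prune

order=[0, 1, 3, 6, 2, 4, 5, 9, 10]  |boxes|=9  |leaves|=2  hit=P10

== RESULT ==
2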